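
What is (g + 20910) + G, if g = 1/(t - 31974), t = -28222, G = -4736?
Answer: 973610103/60196 ≈ 16174.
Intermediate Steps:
g = -1/60196 (g = 1/(-28222 - 31974) = 1/(-60196) = -1/60196 ≈ -1.6612e-5)
(g + 20910) + G = (-1/60196 + 20910) - 4736 = 1258698359/60196 - 4736 = 973610103/60196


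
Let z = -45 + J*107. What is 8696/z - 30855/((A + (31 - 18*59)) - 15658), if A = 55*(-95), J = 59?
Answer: 95990821/34339238 ≈ 2.7954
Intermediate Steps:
A = -5225
z = 6268 (z = -45 + 59*107 = -45 + 6313 = 6268)
8696/z - 30855/((A + (31 - 18*59)) - 15658) = 8696/6268 - 30855/((-5225 + (31 - 18*59)) - 15658) = 8696*(1/6268) - 30855/((-5225 + (31 - 1062)) - 15658) = 2174/1567 - 30855/((-5225 - 1031) - 15658) = 2174/1567 - 30855/(-6256 - 15658) = 2174/1567 - 30855/(-21914) = 2174/1567 - 30855*(-1/21914) = 2174/1567 + 30855/21914 = 95990821/34339238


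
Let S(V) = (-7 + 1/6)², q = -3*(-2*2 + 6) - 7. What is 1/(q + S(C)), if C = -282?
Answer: 36/1213 ≈ 0.029678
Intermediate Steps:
q = -13 (q = -3*(-4 + 6) - 7 = -3*2 - 7 = -6 - 7 = -13)
S(V) = 1681/36 (S(V) = (-7 + ⅙)² = (-41/6)² = 1681/36)
1/(q + S(C)) = 1/(-13 + 1681/36) = 1/(1213/36) = 36/1213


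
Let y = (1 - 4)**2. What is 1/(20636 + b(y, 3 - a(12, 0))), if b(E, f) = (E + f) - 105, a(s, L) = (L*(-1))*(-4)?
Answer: 1/20543 ≈ 4.8678e-5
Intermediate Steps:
y = 9 (y = (-3)**2 = 9)
a(s, L) = 4*L (a(s, L) = -L*(-4) = 4*L)
b(E, f) = -105 + E + f
1/(20636 + b(y, 3 - a(12, 0))) = 1/(20636 + (-105 + 9 + (3 - 4*0))) = 1/(20636 + (-105 + 9 + (3 - 1*0))) = 1/(20636 + (-105 + 9 + (3 + 0))) = 1/(20636 + (-105 + 9 + 3)) = 1/(20636 - 93) = 1/20543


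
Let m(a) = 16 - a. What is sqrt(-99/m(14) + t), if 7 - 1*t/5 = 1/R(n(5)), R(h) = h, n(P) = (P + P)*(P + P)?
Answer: I*sqrt(1455)/10 ≈ 3.8144*I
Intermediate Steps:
n(P) = 4*P**2 (n(P) = (2*P)*(2*P) = 4*P**2)
t = 699/20 (t = 35 - 5/(4*5**2) = 35 - 5/(4*25) = 35 - 5/100 = 35 - 5*1/100 = 35 - 1/20 = 699/20 ≈ 34.950)
sqrt(-99/m(14) + t) = sqrt(-99/(16 - 1*14) + 699/20) = sqrt(-99/(16 - 14) + 699/20) = sqrt(-99/2 + 699/20) = sqrt(-291/20) = I*sqrt(1455)/10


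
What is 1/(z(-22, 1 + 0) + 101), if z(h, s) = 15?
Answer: 1/116 ≈ 0.0086207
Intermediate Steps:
1/(z(-22, 1 + 0) + 101) = 1/(15 + 101) = 1/116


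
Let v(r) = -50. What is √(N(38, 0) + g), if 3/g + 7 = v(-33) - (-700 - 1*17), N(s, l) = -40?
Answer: I*√483945/110 ≈ 6.3242*I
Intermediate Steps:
g = 1/220 (g = 3/(-7 + (-50 - (-700 - 1*17))) = 3/(-7 + (-50 - (-700 - 17))) = 3/(-7 + (-50 - 1*(-717))) = 3/(-7 + (-50 + 717)) = 3/(-7 + 667) = 3/660 = 3*(1/660) = 1/220 ≈ 0.0045455)
√(N(38, 0) + g) = √(-40 + 1/220) = √(-8799/220) = I*√483945/110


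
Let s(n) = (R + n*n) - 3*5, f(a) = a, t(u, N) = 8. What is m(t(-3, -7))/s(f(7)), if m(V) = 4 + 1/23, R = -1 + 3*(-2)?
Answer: 31/207 ≈ 0.14976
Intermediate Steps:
R = -7 (R = -1 - 6 = -7)
s(n) = -22 + n² (s(n) = (-7 + n*n) - 3*5 = (-7 + n²) - 15 = -22 + n²)
m(V) = 93/23 (m(V) = 4 + 1/23 = 93/23)
m(t(-3, -7))/s(f(7)) = 93/(23*(-22 + 7²)) = 93/(23*(-22 + 49)) = (93/23)/27 = (93/23)*(1/27) = 31/207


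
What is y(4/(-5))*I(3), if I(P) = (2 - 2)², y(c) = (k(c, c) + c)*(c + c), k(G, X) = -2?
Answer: 0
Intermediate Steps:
y(c) = 2*c*(-2 + c) (y(c) = (-2 + c)*(c + c) = (-2 + c)*(2*c) = 2*c*(-2 + c))
I(P) = 0 (I(P) = 0² = 0)
y(4/(-5))*I(3) = (2*(4/(-5))*(-2 + 4/(-5)))*0 = (2*(4*(-⅕))*(-2 + 4*(-⅕)))*0 = (2*(-⅘)*(-2 - ⅘))*0 = (2*(-⅘)*(-14/5))*0 = (112/25)*0 = 0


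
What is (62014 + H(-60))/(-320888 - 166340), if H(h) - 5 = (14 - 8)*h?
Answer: -61659/487228 ≈ -0.12655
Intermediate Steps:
H(h) = 5 + 6*h (H(h) = 5 + (14 - 8)*h = 5 + 6*h)
(62014 + H(-60))/(-320888 - 166340) = (62014 + (5 + 6*(-60)))/(-320888 - 166340) = (62014 + (5 - 360))/(-487228) = (62014 - 355)*(-1/487228) = 61659*(-1/487228) = -61659/487228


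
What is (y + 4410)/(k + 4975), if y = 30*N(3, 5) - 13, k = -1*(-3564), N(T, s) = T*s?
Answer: 4847/8539 ≈ 0.56763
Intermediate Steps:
k = 3564
y = 437 (y = 30*(3*5) - 13 = 30*15 - 13 = 450 - 13 = 437)
(y + 4410)/(k + 4975) = (437 + 4410)/(3564 + 4975) = 4847/8539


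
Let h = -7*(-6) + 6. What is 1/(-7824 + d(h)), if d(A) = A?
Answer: -1/7776 ≈ -0.00012860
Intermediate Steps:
h = 48 (h = 42 + 6 = 48)
1/(-7824 + d(h)) = 1/(-7824 + 48) = 1/(-7776) = -1/7776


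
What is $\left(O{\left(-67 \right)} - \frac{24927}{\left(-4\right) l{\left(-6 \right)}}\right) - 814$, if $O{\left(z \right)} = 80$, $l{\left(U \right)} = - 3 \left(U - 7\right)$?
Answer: $- \frac{29859}{52} \approx -574.21$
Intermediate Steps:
$l{\left(U \right)} = 21 - 3 U$ ($l{\left(U \right)} = - 3 \left(-7 + U\right) = 21 - 3 U$)
$\left(O{\left(-67 \right)} - \frac{24927}{\left(-4\right) l{\left(-6 \right)}}\right) - 814 = \left(80 - \frac{24927}{\left(-4\right) \left(21 - -18\right)}\right) - 814 = \left(80 - \frac{24927}{\left(-4\right) \left(21 + 18\right)}\right) - 814 = \left(80 - \frac{24927}{\left(-4\right) 39}\right) - 814 = \left(80 - \frac{24927}{-156}\right) - 814 = \left(80 - - \frac{8309}{52}\right) - 814 = \left(80 + \frac{8309}{52}\right) - 814 = \frac{12469}{52} - 814 = - \frac{29859}{52}$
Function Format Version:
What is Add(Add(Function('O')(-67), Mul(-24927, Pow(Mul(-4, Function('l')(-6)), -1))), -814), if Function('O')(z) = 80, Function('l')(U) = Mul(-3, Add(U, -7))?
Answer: Rational(-29859, 52) ≈ -574.21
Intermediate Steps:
Function('l')(U) = Add(21, Mul(-3, U)) (Function('l')(U) = Mul(-3, Add(-7, U)) = Add(21, Mul(-3, U)))
Add(Add(Function('O')(-67), Mul(-24927, Pow(Mul(-4, Function('l')(-6)), -1))), -814) = Add(Add(80, Mul(-24927, Pow(Mul(-4, Add(21, Mul(-3, -6))), -1))), -814) = Add(Add(80, Mul(-24927, Pow(Mul(-4, Add(21, 18)), -1))), -814) = Add(Add(80, Mul(-24927, Pow(Mul(-4, 39), -1))), -814) = Add(Add(80, Mul(-24927, Pow(-156, -1))), -814) = Add(Add(80, Mul(-24927, Rational(-1, 156))), -814) = Add(Add(80, Rational(8309, 52)), -814) = Add(Rational(12469, 52), -814) = Rational(-29859, 52)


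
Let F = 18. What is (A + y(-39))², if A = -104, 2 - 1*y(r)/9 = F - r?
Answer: 358801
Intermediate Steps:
y(r) = -144 + 9*r (y(r) = 18 - 9*(18 - r) = 18 + (-162 + 9*r) = -144 + 9*r)
(A + y(-39))² = (-104 + (-144 + 9*(-39)))² = (-104 + (-144 - 351))² = (-104 - 495)² = (-599)² = 358801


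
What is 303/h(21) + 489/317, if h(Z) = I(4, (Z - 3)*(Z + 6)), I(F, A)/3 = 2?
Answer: 32995/634 ≈ 52.043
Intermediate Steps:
I(F, A) = 6 (I(F, A) = 3*2 = 6)
h(Z) = 6
303/h(21) + 489/317 = 303/6 + 489/317 = 303*(1/6) + 489*(1/317) = 101/2 + 489/317 = 32995/634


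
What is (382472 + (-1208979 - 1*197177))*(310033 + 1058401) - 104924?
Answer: -1400844095780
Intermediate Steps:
(382472 + (-1208979 - 1*197177))*(310033 + 1058401) - 104924 = (382472 + (-1208979 - 197177))*1368434 - 104924 = (382472 - 1406156)*1368434 - 104924 = -1023684*1368434 - 104924 = -1400843990856 - 104924 = -1400844095780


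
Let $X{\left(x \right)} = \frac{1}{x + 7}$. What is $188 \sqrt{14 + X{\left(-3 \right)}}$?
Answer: $94 \sqrt{57} \approx 709.68$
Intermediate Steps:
$X{\left(x \right)} = \frac{1}{7 + x}$
$188 \sqrt{14 + X{\left(-3 \right)}} = 188 \sqrt{14 + \frac{1}{7 - 3}} = 188 \sqrt{14 + \frac{1}{4}} = 188 \sqrt{\frac{57}{4}} = 188 \frac{\sqrt{57}}{2} = 94 \sqrt{57}$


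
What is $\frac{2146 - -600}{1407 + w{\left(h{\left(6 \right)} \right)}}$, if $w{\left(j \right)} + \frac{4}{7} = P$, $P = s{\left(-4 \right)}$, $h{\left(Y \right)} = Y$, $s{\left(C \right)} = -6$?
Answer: $\frac{19222}{9803} \approx 1.9608$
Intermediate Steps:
$P = -6$
$w{\left(j \right)} = - \frac{46}{7}$ ($w{\left(j \right)} = - \frac{4}{7} - 6 = - \frac{46}{7}$)
$\frac{2146 - -600}{1407 + w{\left(h{\left(6 \right)} \right)}} = \frac{2146 - -600}{1407 - \frac{46}{7}} = \frac{2146 + \left(-24 + 624\right)}{\frac{9803}{7}} = \left(2146 + 600\right) \frac{7}{9803} = 2746 \cdot \frac{7}{9803} = \frac{19222}{9803}$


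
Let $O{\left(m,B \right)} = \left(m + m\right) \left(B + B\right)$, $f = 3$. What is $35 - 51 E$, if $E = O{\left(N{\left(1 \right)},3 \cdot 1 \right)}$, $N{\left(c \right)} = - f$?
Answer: $1871$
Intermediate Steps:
$N{\left(c \right)} = -3$ ($N{\left(c \right)} = \left(-1\right) 3 = -3$)
$O{\left(m,B \right)} = 4 B m$ ($O{\left(m,B \right)} = 2 m 2 B = 4 B m$)
$E = -36$ ($E = 4 \cdot 3 \cdot 1 \left(-3\right) = 4 \cdot 3 \left(-3\right) = -36$)
$35 - 51 E = 35 - -1836 = 35 + 1836 = 1871$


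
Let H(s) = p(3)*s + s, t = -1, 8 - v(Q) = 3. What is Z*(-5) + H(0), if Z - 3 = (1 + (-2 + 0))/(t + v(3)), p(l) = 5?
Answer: -55/4 ≈ -13.750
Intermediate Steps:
v(Q) = 5 (v(Q) = 8 - 1*3 = 8 - 3 = 5)
H(s) = 6*s (H(s) = 5*s + s = 6*s)
Z = 11/4 (Z = 3 + (1 + (-2 + 0))/(-1 + 5) = 3 + (1 - 2)/4 = 3 - 1*1/4 = 3 - 1/4 = 11/4 ≈ 2.7500)
Z*(-5) + H(0) = (11/4)*(-5) + 6*0 = -55/4 + 0 = -55/4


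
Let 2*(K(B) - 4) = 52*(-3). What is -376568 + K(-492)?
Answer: -376642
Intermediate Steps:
K(B) = -74 (K(B) = 4 + (52*(-3))/2 = 4 + (½)*(-156) = 4 - 78 = -74)
-376568 + K(-492) = -376568 - 74 = -376642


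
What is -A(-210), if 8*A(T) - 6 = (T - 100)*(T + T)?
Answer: -65103/4 ≈ -16276.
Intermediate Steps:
A(T) = ¾ + T*(-100 + T)/4 (A(T) = ¾ + ((T - 100)*(T + T))/8 = ¾ + ((-100 + T)*(2*T))/8 = ¾ + (2*T*(-100 + T))/8 = ¾ + T*(-100 + T)/4)
-A(-210) = -(¾ - 25*(-210) + (¼)*(-210)²) = -(¾ + 5250 + (¼)*44100) = -(¾ + 5250 + 11025) = -1*65103/4 = -65103/4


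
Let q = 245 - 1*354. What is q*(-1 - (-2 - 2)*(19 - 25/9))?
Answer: -62675/9 ≈ -6963.9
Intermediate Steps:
q = -109 (q = 245 - 354 = -109)
q*(-1 - (-2 - 2)*(19 - 25/9)) = -109*(-1 - (-2 - 2)*(19 - 25/9)) = -109*(-1 - (-4)*(19 - 25*1/9)) = -109*(-1 - (-4)*(19 - 25/9)) = -109*(-1 - (-4)*146/9) = -109*(-1 - 1*(-584/9)) = -109*(-1 + 584/9) = -109*575/9 = -62675/9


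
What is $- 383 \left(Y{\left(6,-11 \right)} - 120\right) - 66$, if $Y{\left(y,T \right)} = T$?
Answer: $50107$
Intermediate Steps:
$- 383 \left(Y{\left(6,-11 \right)} - 120\right) - 66 = - 383 \left(-11 - 120\right) - 66 = \left(-383\right) \left(-131\right) - 66 = 50173 - 66 = 50107$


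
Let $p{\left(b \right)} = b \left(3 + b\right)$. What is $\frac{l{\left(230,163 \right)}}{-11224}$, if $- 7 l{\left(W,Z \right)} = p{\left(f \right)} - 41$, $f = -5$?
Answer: $- \frac{31}{78568} \approx -0.00039456$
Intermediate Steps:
$l{\left(W,Z \right)} = \frac{31}{7}$ ($l{\left(W,Z \right)} = - \frac{- 5 \left(3 - 5\right) - 41}{7} = - \frac{\left(-5\right) \left(-2\right) - 41}{7} = - \frac{10 - 41}{7} = \left(- \frac{1}{7}\right) \left(-31\right) = \frac{31}{7}$)
$\frac{l{\left(230,163 \right)}}{-11224} = \frac{31}{7 \left(-11224\right)} = \frac{31}{7} \left(- \frac{1}{11224}\right) = - \frac{31}{78568}$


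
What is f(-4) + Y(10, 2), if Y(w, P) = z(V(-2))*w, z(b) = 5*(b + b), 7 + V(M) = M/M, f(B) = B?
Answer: -604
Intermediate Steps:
V(M) = -6 (V(M) = -7 + M/M = -7 + 1 = -6)
z(b) = 10*b (z(b) = 5*(2*b) = 10*b)
Y(w, P) = -60*w (Y(w, P) = (10*(-6))*w = -60*w)
f(-4) + Y(10, 2) = -4 - 60*10 = -4 - 600 = -604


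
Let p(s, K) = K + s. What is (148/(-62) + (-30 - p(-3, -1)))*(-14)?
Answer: 12320/31 ≈ 397.42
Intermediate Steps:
(148/(-62) + (-30 - p(-3, -1)))*(-14) = (148/(-62) + (-30 - (-1 - 3)))*(-14) = (148*(-1/62) + (-30 - 1*(-4)))*(-14) = (-74/31 + (-30 + 4))*(-14) = (-74/31 - 26)*(-14) = -880/31*(-14) = 12320/31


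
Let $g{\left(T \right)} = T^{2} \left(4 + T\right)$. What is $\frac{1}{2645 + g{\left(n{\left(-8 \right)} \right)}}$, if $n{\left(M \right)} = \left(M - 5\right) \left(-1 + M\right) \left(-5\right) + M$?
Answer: $- \frac{1}{207118616} \approx -4.8282 \cdot 10^{-9}$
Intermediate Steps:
$n{\left(M \right)} = M - 5 \left(-1 + M\right) \left(-5 + M\right)$ ($n{\left(M \right)} = \left(-5 + M\right) \left(-1 + M\right) \left(-5\right) + M = \left(-1 + M\right) \left(-5 + M\right) \left(-5\right) + M = - 5 \left(-1 + M\right) \left(-5 + M\right) + M = M - 5 \left(-1 + M\right) \left(-5 + M\right)$)
$\frac{1}{2645 + g{\left(n{\left(-8 \right)} \right)}} = \frac{1}{2645 + \left(-25 - 5 \left(-8\right)^{2} + 31 \left(-8\right)\right)^{2} \left(4 - \left(273 + 320\right)\right)} = \frac{1}{2645 + \left(-25 - 320 - 248\right)^{2} \left(4 - 593\right)} = \frac{1}{2645 + \left(-593\right)^{2} \left(4 - 593\right)} = \frac{1}{2645 + 351649 \left(-589\right)} = \frac{1}{2645 - 207121261} = \frac{1}{-207118616} = - \frac{1}{207118616}$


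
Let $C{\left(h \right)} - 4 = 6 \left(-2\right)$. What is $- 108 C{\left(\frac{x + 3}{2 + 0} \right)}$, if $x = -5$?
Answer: $864$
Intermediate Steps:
$C{\left(h \right)} = -8$ ($C{\left(h \right)} = 4 + 6 \left(-2\right) = 4 - 12 = -8$)
$- 108 C{\left(\frac{x + 3}{2 + 0} \right)} = \left(-108\right) \left(-8\right) = 864$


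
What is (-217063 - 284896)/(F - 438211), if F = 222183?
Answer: 501959/216028 ≈ 2.3236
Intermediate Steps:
(-217063 - 284896)/(F - 438211) = (-217063 - 284896)/(222183 - 438211) = -501959/(-216028) = -501959*(-1/216028) = 501959/216028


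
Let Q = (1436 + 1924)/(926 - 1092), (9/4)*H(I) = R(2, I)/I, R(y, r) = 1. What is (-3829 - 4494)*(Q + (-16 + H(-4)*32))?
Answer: 247426144/747 ≈ 3.3123e+5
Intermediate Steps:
H(I) = 4/(9*I) (H(I) = 4*(1/I)/9 = 4/(9*I))
Q = -1680/83 (Q = 3360/(-166) = 3360*(-1/166) = -1680/83 ≈ -20.241)
(-3829 - 4494)*(Q + (-16 + H(-4)*32)) = (-3829 - 4494)*(-1680/83 + (-16 + ((4/9)/(-4))*32)) = -8323*(-1680/83 + (-16 + ((4/9)*(-¼))*32)) = -8323*(-1680/83 + (-16 - ⅑*32)) = -8323*(-1680/83 + (-16 - 32/9)) = -8323*(-1680/83 - 176/9) = -8323*(-29728/747) = 247426144/747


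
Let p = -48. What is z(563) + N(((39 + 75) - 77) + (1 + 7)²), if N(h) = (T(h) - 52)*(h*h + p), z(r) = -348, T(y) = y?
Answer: 497149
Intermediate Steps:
N(h) = (-52 + h)*(-48 + h²) (N(h) = (h - 52)*(h*h - 48) = (-52 + h)*(h² - 48) = (-52 + h)*(-48 + h²))
z(563) + N(((39 + 75) - 77) + (1 + 7)²) = -348 + (2496 + (((39 + 75) - 77) + (1 + 7)²)³ - 52*(((39 + 75) - 77) + (1 + 7)²)² - 48*(((39 + 75) - 77) + (1 + 7)²)) = -348 + (2496 + ((114 - 77) + 8²)³ - 52*((114 - 77) + 8²)² - 48*((114 - 77) + 8²)) = -348 + (2496 + (37 + 64)³ - 52*(37 + 64)² - 48*(37 + 64)) = -348 + (2496 + 101³ - 52*101² - 48*101) = -348 + (2496 + 1030301 - 52*10201 - 4848) = -348 + (2496 + 1030301 - 530452 - 4848) = -348 + 497497 = 497149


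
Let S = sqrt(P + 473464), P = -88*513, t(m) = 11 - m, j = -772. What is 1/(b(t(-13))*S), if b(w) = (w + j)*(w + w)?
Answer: -sqrt(26770)/3844600320 ≈ -4.2557e-8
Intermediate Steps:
P = -45144
b(w) = 2*w*(-772 + w) (b(w) = (w - 772)*(w + w) = (-772 + w)*(2*w) = 2*w*(-772 + w))
S = 4*sqrt(26770) (S = sqrt(-45144 + 473464) = sqrt(428320) = 4*sqrt(26770) ≈ 654.46)
1/(b(t(-13))*S) = 1/(((2*(11 - 1*(-13))*(-772 + (11 - 1*(-13)))))*((4*sqrt(26770)))) = (sqrt(26770)/107080)/((2*(11 + 13)*(-772 + (11 + 13)))) = (sqrt(26770)/107080)/((2*24*(-772 + 24))) = (sqrt(26770)/107080)/((2*24*(-748))) = (sqrt(26770)/107080)/(-35904) = -sqrt(26770)/3844600320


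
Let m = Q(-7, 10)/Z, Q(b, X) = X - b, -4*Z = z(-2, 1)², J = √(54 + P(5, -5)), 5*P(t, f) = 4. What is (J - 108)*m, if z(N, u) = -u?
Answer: 7344 - 68*√1370/5 ≈ 6840.6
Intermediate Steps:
P(t, f) = ⅘ (P(t, f) = (⅕)*4 = ⅘)
J = √1370/5 (J = √(54 + ⅘) = √(274/5) = √1370/5 ≈ 7.4027)
Z = -¼ (Z = -(-1*1)²/4 = -¼*(-1)² = -¼*1 = -¼ ≈ -0.25000)
m = -68 (m = (10 - 1*(-7))/(-¼) = (10 + 7)*(-4) = 17*(-4) = -68)
(J - 108)*m = (√1370/5 - 108)*(-68) = (-108 + √1370/5)*(-68) = 7344 - 68*√1370/5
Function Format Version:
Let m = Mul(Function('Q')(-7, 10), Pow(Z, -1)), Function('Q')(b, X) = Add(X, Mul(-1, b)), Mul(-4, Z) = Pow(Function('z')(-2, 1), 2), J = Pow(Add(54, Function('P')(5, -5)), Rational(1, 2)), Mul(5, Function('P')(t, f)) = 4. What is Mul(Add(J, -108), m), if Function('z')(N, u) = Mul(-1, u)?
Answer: Add(7344, Mul(Rational(-68, 5), Pow(1370, Rational(1, 2)))) ≈ 6840.6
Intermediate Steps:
Function('P')(t, f) = Rational(4, 5) (Function('P')(t, f) = Mul(Rational(1, 5), 4) = Rational(4, 5))
J = Mul(Rational(1, 5), Pow(1370, Rational(1, 2))) (J = Pow(Add(54, Rational(4, 5)), Rational(1, 2)) = Pow(Rational(274, 5), Rational(1, 2)) = Mul(Rational(1, 5), Pow(1370, Rational(1, 2))) ≈ 7.4027)
Z = Rational(-1, 4) (Z = Mul(Rational(-1, 4), Pow(Mul(-1, 1), 2)) = Mul(Rational(-1, 4), Pow(-1, 2)) = Mul(Rational(-1, 4), 1) = Rational(-1, 4) ≈ -0.25000)
m = -68 (m = Mul(Add(10, Mul(-1, -7)), Pow(Rational(-1, 4), -1)) = Mul(Add(10, 7), -4) = Mul(17, -4) = -68)
Mul(Add(J, -108), m) = Mul(Add(Mul(Rational(1, 5), Pow(1370, Rational(1, 2))), -108), -68) = Mul(Add(-108, Mul(Rational(1, 5), Pow(1370, Rational(1, 2)))), -68) = Add(7344, Mul(Rational(-68, 5), Pow(1370, Rational(1, 2))))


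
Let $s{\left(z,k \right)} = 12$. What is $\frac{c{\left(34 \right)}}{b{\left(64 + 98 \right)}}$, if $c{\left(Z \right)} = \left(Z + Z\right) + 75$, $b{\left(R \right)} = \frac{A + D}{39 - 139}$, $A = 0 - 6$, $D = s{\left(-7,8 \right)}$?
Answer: $- \frac{7150}{3} \approx -2383.3$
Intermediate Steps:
$D = 12$
$A = -6$ ($A = 0 - 6 = -6$)
$b{\left(R \right)} = - \frac{3}{50}$ ($b{\left(R \right)} = \frac{-6 + 12}{39 - 139} = \frac{6}{-100} = 6 \left(- \frac{1}{100}\right) = - \frac{3}{50}$)
$c{\left(Z \right)} = 75 + 2 Z$ ($c{\left(Z \right)} = 2 Z + 75 = 75 + 2 Z$)
$\frac{c{\left(34 \right)}}{b{\left(64 + 98 \right)}} = \frac{75 + 2 \cdot 34}{- \frac{3}{50}} = \left(75 + 68\right) \left(- \frac{50}{3}\right) = 143 \left(- \frac{50}{3}\right) = - \frac{7150}{3}$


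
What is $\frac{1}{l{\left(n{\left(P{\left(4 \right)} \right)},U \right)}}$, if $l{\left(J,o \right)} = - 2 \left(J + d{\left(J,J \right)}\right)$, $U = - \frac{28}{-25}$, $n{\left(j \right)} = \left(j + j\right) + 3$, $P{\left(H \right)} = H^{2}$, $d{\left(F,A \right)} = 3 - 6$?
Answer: $- \frac{1}{64} \approx -0.015625$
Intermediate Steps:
$d{\left(F,A \right)} = -3$ ($d{\left(F,A \right)} = 3 - 6 = -3$)
$n{\left(j \right)} = 3 + 2 j$ ($n{\left(j \right)} = 2 j + 3 = 3 + 2 j$)
$U = \frac{28}{25}$ ($U = \left(-28\right) \left(- \frac{1}{25}\right) = \frac{28}{25} \approx 1.12$)
$l{\left(J,o \right)} = 6 - 2 J$ ($l{\left(J,o \right)} = - 2 \left(J - 3\right) = - 2 \left(-3 + J\right) = 6 - 2 J$)
$\frac{1}{l{\left(n{\left(P{\left(4 \right)} \right)},U \right)}} = \frac{1}{6 - 2 \left(3 + 2 \cdot 4^{2}\right)} = \frac{1}{6 - 2 \left(3 + 2 \cdot 16\right)} = \frac{1}{6 - 2 \left(3 + 32\right)} = \frac{1}{6 - 70} = \frac{1}{-64} = - \frac{1}{64}$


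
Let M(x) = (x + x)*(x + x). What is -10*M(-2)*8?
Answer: -1280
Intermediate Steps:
M(x) = 4*x² (M(x) = (2*x)*(2*x) = 4*x²)
-10*M(-2)*8 = -40*(-2)²*8 = -40*4*8 = -10*16*8 = -160*8 = -1280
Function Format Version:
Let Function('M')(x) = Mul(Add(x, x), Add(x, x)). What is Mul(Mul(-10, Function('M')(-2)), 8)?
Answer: -1280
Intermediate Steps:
Function('M')(x) = Mul(4, Pow(x, 2)) (Function('M')(x) = Mul(Mul(2, x), Mul(2, x)) = Mul(4, Pow(x, 2)))
Mul(Mul(-10, Function('M')(-2)), 8) = Mul(Mul(-10, Mul(4, Pow(-2, 2))), 8) = Mul(Mul(-10, Mul(4, 4)), 8) = Mul(Mul(-10, 16), 8) = Mul(-160, 8) = -1280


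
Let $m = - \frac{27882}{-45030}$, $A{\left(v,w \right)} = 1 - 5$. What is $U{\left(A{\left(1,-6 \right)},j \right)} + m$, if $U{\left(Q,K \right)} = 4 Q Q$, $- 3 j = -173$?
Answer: $\frac{484967}{7505} \approx 64.619$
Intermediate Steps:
$j = \frac{173}{3}$ ($j = \left(- \frac{1}{3}\right) \left(-173\right) = \frac{173}{3} \approx 57.667$)
$A{\left(v,w \right)} = -4$ ($A{\left(v,w \right)} = 1 - 5 = -4$)
$U{\left(Q,K \right)} = 4 Q^{2}$
$m = \frac{4647}{7505}$ ($m = \left(-27882\right) \left(- \frac{1}{45030}\right) = \frac{4647}{7505} \approx 0.61919$)
$U{\left(A{\left(1,-6 \right)},j \right)} + m = 4 \left(-4\right)^{2} + \frac{4647}{7505} = 4 \cdot 16 + \frac{4647}{7505} = 64 + \frac{4647}{7505} = \frac{484967}{7505}$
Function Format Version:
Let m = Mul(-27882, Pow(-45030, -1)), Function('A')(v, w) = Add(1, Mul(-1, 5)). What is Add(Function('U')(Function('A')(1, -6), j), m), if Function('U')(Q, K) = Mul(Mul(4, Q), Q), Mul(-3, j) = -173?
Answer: Rational(484967, 7505) ≈ 64.619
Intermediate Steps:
j = Rational(173, 3) (j = Mul(Rational(-1, 3), -173) = Rational(173, 3) ≈ 57.667)
Function('A')(v, w) = -4 (Function('A')(v, w) = Add(1, -5) = -4)
Function('U')(Q, K) = Mul(4, Pow(Q, 2))
m = Rational(4647, 7505) (m = Mul(-27882, Rational(-1, 45030)) = Rational(4647, 7505) ≈ 0.61919)
Add(Function('U')(Function('A')(1, -6), j), m) = Add(Mul(4, Pow(-4, 2)), Rational(4647, 7505)) = Add(Mul(4, 16), Rational(4647, 7505)) = Add(64, Rational(4647, 7505)) = Rational(484967, 7505)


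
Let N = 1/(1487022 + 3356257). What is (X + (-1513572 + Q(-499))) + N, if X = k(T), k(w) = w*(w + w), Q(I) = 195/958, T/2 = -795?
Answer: 16437303438169459/4639861282 ≈ 3.5426e+6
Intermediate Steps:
T = -1590 (T = 2*(-795) = -1590)
Q(I) = 195/958 (Q(I) = 195*(1/958) = 195/958)
N = 1/4843279 ≈ 2.0647e-7
k(w) = 2*w² (k(w) = w*(2*w) = 2*w²)
X = 5056200 (X = 2*(-1590)² = 2*2528100 = 5056200)
(X + (-1513572 + Q(-499))) + N = (5056200 + (-1513572 + 195/958)) + 1/4843279 = (5056200 - 1450001781/958) + 1/4843279 = 3393837819/958 + 1/4843279 = 16437303438169459/4639861282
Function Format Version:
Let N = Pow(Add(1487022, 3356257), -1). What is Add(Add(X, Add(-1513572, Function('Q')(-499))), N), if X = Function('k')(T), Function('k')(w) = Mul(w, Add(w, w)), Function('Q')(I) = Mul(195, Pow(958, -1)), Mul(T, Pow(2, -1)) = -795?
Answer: Rational(16437303438169459, 4639861282) ≈ 3.5426e+6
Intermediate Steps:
T = -1590 (T = Mul(2, -795) = -1590)
Function('Q')(I) = Rational(195, 958) (Function('Q')(I) = Mul(195, Rational(1, 958)) = Rational(195, 958))
N = Rational(1, 4843279) (N = Pow(4843279, -1) = Rational(1, 4843279) ≈ 2.0647e-7)
Function('k')(w) = Mul(2, Pow(w, 2)) (Function('k')(w) = Mul(w, Mul(2, w)) = Mul(2, Pow(w, 2)))
X = 5056200 (X = Mul(2, Pow(-1590, 2)) = Mul(2, 2528100) = 5056200)
Add(Add(X, Add(-1513572, Function('Q')(-499))), N) = Add(Add(5056200, Add(-1513572, Rational(195, 958))), Rational(1, 4843279)) = Add(Add(5056200, Rational(-1450001781, 958)), Rational(1, 4843279)) = Add(Rational(3393837819, 958), Rational(1, 4843279)) = Rational(16437303438169459, 4639861282)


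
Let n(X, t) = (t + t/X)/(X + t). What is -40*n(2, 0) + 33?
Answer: 33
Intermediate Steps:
n(X, t) = (t + t/X)/(X + t)
-40*n(2, 0) + 33 = -0*(1 + 2)/(2*(2 + 0)) + 33 = -0*3/(2*2) + 33 = -40*0 + 33 = 0 + 33 = 33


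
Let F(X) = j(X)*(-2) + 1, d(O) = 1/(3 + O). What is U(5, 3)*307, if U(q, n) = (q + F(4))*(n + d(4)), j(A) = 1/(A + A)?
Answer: 77671/14 ≈ 5547.9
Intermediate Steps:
j(A) = 1/(2*A)
F(X) = 1 - 1/X (F(X) = (1/(2*X))*(-2) + 1 = -1/X + 1 = 1 - 1/X)
U(q, n) = (⅐ + n)*(¾ + q) (U(q, n) = (q + (-1 + 4)/4)*(n + 1/(3 + 4)) = (q + (¼)*3)*(n + 1/7) = (q + ¾)*(n + ⅐) = (¾ + q)*(⅐ + n) = (⅐ + n)*(¾ + q))
U(5, 3)*307 = (3/28 + (⅐)*5 + (¾)*3 + 3*5)*307 = (3/28 + 5/7 + 9/4 + 15)*307 = (253/14)*307 = 77671/14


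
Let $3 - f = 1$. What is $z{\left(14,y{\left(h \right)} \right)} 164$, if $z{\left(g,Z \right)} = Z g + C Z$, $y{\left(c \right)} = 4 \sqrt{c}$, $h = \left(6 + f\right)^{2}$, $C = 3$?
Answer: $89216$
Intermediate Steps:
$f = 2$ ($f = 3 - 1 = 2$)
$h = 64$ ($h = \left(6 + 2\right)^{2} = 8^{2} = 64$)
$z{\left(g,Z \right)} = 3 Z + Z g$ ($z{\left(g,Z \right)} = Z g + 3 Z = 3 Z + Z g$)
$z{\left(14,y{\left(h \right)} \right)} 164 = 4 \sqrt{64} \left(3 + 14\right) 164 = 4 \cdot 8 \cdot 17 \cdot 164 = 32 \cdot 17 \cdot 164 = 544 \cdot 164 = 89216$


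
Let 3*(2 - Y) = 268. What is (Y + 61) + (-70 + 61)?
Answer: -106/3 ≈ -35.333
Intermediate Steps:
Y = -262/3 (Y = 2 - ⅓*268 = 2 - 268/3 = -262/3 ≈ -87.333)
(Y + 61) + (-70 + 61) = (-262/3 + 61) + (-70 + 61) = -79/3 - 9 = -106/3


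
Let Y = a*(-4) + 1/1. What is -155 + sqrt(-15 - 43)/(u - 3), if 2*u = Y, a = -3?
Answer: -155 + 2*I*sqrt(58)/7 ≈ -155.0 + 2.1759*I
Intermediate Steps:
Y = 13 (Y = -3*(-4) + 1/1 = 12 + 1 = 13)
u = 13/2 (u = (1/2)*13 = 13/2 ≈ 6.5000)
-155 + sqrt(-15 - 43)/(u - 3) = -155 + sqrt(-15 - 43)/(13/2 - 3) = -155 + sqrt(-58)/(7/2) = -155 + 2*(I*sqrt(58))/7 = -155 + 2*I*sqrt(58)/7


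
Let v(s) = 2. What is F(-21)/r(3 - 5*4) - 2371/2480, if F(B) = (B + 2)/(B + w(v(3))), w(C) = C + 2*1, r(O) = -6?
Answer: -144481/126480 ≈ -1.1423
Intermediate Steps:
w(C) = 2 + C (w(C) = C + 2 = 2 + C)
F(B) = (2 + B)/(4 + B) (F(B) = (B + 2)/(B + (2 + 2)) = (2 + B)/(B + 4) = (2 + B)/(4 + B))
F(-21)/r(3 - 5*4) - 2371/2480 = ((2 - 21)/(4 - 21))/(-6) - 2371/2480 = (-19/(-17))*(-⅙) - 2371*1/2480 = -1/17*(-19)*(-⅙) - 2371/2480 = (19/17)*(-⅙) - 2371/2480 = -19/102 - 2371/2480 = -144481/126480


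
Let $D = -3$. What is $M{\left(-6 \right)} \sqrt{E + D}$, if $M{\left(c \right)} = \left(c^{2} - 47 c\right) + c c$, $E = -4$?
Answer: $354 i \sqrt{7} \approx 936.6 i$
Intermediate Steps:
$M{\left(c \right)} = - 47 c + 2 c^{2}$ ($M{\left(c \right)} = \left(c^{2} - 47 c\right) + c^{2} = - 47 c + 2 c^{2}$)
$M{\left(-6 \right)} \sqrt{E + D} = - 6 \left(-47 + 2 \left(-6\right)\right) \sqrt{-4 - 3} = - 6 \left(-47 - 12\right) \sqrt{-7} = \left(-6\right) \left(-59\right) i \sqrt{7} = 354 i \sqrt{7}$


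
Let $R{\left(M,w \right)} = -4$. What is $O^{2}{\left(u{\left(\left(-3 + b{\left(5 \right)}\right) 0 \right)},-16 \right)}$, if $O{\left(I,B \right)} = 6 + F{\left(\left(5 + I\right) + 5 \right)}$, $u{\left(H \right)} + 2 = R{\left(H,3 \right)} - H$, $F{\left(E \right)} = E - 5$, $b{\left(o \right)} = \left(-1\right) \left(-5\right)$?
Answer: $25$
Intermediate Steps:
$b{\left(o \right)} = 5$
$F{\left(E \right)} = -5 + E$
$u{\left(H \right)} = -6 - H$ ($u{\left(H \right)} = -2 - \left(4 + H\right) = -6 - H$)
$O{\left(I,B \right)} = 11 + I$ ($O{\left(I,B \right)} = 6 + \left(-5 + \left(\left(5 + I\right) + 5\right)\right) = 6 + \left(-5 + \left(10 + I\right)\right) = 6 + \left(5 + I\right) = 11 + I$)
$O^{2}{\left(u{\left(\left(-3 + b{\left(5 \right)}\right) 0 \right)},-16 \right)} = \left(11 - \left(6 + \left(-3 + 5\right) 0\right)\right)^{2} = \left(11 - \left(6 + 2 \cdot 0\right)\right)^{2} = \left(11 - 6\right)^{2} = 5^{2} = 25$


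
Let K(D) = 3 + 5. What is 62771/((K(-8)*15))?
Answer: 62771/120 ≈ 523.09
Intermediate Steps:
K(D) = 8
62771/((K(-8)*15)) = 62771/((8*15)) = 62771/120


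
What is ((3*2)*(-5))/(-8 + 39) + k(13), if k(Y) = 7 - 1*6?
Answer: 1/31 ≈ 0.032258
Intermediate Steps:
k(Y) = 1 (k(Y) = 7 - 6 = 1)
((3*2)*(-5))/(-8 + 39) + k(13) = ((3*2)*(-5))/(-8 + 39) + 1 = (6*(-5))/31 + 1 = -30*1/31 + 1 = -30/31 + 1 = 1/31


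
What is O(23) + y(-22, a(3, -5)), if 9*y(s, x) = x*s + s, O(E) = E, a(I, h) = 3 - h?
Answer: 1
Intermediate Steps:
y(s, x) = s/9 + s*x/9 (y(s, x) = (x*s + s)/9 = (s*x + s)/9 = (s + s*x)/9 = s/9 + s*x/9)
O(23) + y(-22, a(3, -5)) = 23 + (1/9)*(-22)*(1 + (3 - 1*(-5))) = 23 + (1/9)*(-22)*(1 + (3 + 5)) = 23 + (1/9)*(-22)*(1 + 8) = 23 + (1/9)*(-22)*9 = 23 - 22 = 1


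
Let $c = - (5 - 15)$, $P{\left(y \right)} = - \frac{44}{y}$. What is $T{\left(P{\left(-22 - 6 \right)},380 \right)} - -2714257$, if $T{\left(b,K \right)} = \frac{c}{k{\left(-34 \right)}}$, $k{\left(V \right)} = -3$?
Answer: $\frac{8142761}{3} \approx 2.7143 \cdot 10^{6}$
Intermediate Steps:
$c = 10$ ($c = \left(-1\right) \left(-10\right) = 10$)
$T{\left(b,K \right)} = - \frac{10}{3}$ ($T{\left(b,K \right)} = \frac{10}{-3} = 10 \left(- \frac{1}{3}\right) = - \frac{10}{3}$)
$T{\left(P{\left(-22 - 6 \right)},380 \right)} - -2714257 = - \frac{10}{3} - -2714257 = - \frac{10}{3} + 2714257 = \frac{8142761}{3}$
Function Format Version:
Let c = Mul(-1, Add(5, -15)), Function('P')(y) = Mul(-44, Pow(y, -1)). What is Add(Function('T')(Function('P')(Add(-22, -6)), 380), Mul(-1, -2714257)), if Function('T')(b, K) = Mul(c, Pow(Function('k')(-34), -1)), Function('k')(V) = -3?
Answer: Rational(8142761, 3) ≈ 2.7143e+6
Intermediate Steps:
c = 10 (c = Mul(-1, -10) = 10)
Function('T')(b, K) = Rational(-10, 3) (Function('T')(b, K) = Mul(10, Pow(-3, -1)) = Mul(10, Rational(-1, 3)) = Rational(-10, 3))
Add(Function('T')(Function('P')(Add(-22, -6)), 380), Mul(-1, -2714257)) = Add(Rational(-10, 3), Mul(-1, -2714257)) = Add(Rational(-10, 3), 2714257) = Rational(8142761, 3)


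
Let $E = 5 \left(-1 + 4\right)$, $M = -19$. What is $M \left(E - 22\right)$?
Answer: $133$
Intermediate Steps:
$E = 15$ ($E = 5 \cdot 3 = 15$)
$M \left(E - 22\right) = - 19 \left(15 - 22\right) = \left(-19\right) \left(-7\right) = 133$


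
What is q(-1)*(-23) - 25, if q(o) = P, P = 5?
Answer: -140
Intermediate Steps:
q(o) = 5
q(-1)*(-23) - 25 = 5*(-23) - 25 = -115 - 25 = -140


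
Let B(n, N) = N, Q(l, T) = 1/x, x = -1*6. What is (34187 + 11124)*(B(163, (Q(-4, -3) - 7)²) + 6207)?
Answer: 10208613611/36 ≈ 2.8357e+8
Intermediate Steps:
x = -6
Q(l, T) = -⅙ (Q(l, T) = 1/(-6) = -⅙)
(34187 + 11124)*(B(163, (Q(-4, -3) - 7)²) + 6207) = (34187 + 11124)*((-⅙ - 7)² + 6207) = 45311*((-43/6)² + 6207) = 45311*(1849/36 + 6207) = 45311*(225301/36) = 10208613611/36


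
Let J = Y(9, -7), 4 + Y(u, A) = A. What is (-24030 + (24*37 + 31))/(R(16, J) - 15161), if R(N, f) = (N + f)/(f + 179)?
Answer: 3882648/2547043 ≈ 1.5244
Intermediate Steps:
Y(u, A) = -4 + A
J = -11 (J = -4 - 7 = -11)
R(N, f) = (N + f)/(179 + f)
(-24030 + (24*37 + 31))/(R(16, J) - 15161) = (-24030 + (24*37 + 31))/((16 - 11)/(179 - 11) - 15161) = (-24030 + (888 + 31))/(5/168 - 15161) = (-24030 + 919)/((1/168)*5 - 15161) = -23111/(5/168 - 15161) = -23111/(-2547043/168) = -23111*(-168/2547043) = 3882648/2547043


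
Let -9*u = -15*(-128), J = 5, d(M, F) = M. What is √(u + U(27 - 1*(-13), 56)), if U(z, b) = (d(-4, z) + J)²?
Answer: 7*I*√39/3 ≈ 14.572*I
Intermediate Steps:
u = -640/3 (u = -(-5)*(-128)/3 = -⅑*1920 = -640/3 ≈ -213.33)
U(z, b) = 1 (U(z, b) = (-4 + 5)² = 1² = 1)
√(u + U(27 - 1*(-13), 56)) = √(-640/3 + 1) = √(-637/3) = 7*I*√39/3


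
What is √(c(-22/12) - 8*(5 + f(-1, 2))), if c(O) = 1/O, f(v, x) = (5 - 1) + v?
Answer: I*√7810/11 ≈ 8.034*I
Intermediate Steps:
f(v, x) = 4 + v
√(c(-22/12) - 8*(5 + f(-1, 2))) = √(1/(-22/12) - 8*(5 + (4 - 1))) = √(1/(-22*1/12) - 8*(5 + 3)) = √(1/(-11/6) - 8*8) = √(-6/11 - 64) = √(-710/11) = I*√7810/11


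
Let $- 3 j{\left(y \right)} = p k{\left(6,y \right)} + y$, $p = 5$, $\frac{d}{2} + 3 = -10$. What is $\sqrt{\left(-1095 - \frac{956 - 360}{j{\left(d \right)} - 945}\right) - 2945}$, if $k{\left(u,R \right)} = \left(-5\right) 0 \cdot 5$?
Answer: $\frac{2 i \sqrt{2836643}}{53} \approx 63.556 i$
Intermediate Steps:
$d = -26$ ($d = -6 + 2 \left(-10\right) = -6 - 20 = -26$)
$k{\left(u,R \right)} = 0$ ($k{\left(u,R \right)} = 0 \cdot 5 = 0$)
$j{\left(y \right)} = - \frac{y}{3}$ ($j{\left(y \right)} = - \frac{5 \cdot 0 + y}{3} = - \frac{0 + y}{3} = - \frac{y}{3}$)
$\sqrt{\left(-1095 - \frac{956 - 360}{j{\left(d \right)} - 945}\right) - 2945} = \sqrt{\left(-1095 - \frac{956 - 360}{\left(- \frac{1}{3}\right) \left(-26\right) - 945}\right) - 2945} = \sqrt{\left(-1095 - \frac{596}{\frac{26}{3} - 945}\right) - 2945} = \sqrt{\left(-1095 - \frac{596}{- \frac{2809}{3}}\right) - 2945} = \sqrt{\left(-1095 - 596 \left(- \frac{3}{2809}\right)\right) - 2945} = \sqrt{\left(-1095 - - \frac{1788}{2809}\right) - 2945} = \sqrt{\left(-1095 + \frac{1788}{2809}\right) - 2945} = \sqrt{- \frac{3074067}{2809} - 2945} = \sqrt{- \frac{11346572}{2809}} = \frac{2 i \sqrt{2836643}}{53}$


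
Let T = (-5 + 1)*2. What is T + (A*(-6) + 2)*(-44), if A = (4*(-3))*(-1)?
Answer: 3072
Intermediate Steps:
A = 12 (A = -12*(-1) = 12)
T = -8 (T = -4*2 = -8)
T + (A*(-6) + 2)*(-44) = -8 + (12*(-6) + 2)*(-44) = -8 + (-72 + 2)*(-44) = -8 - 70*(-44) = -8 + 3080 = 3072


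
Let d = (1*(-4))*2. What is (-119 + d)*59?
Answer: -7493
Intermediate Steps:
d = -8 (d = -4*2 = -8)
(-119 + d)*59 = (-119 - 8)*59 = -127*59 = -7493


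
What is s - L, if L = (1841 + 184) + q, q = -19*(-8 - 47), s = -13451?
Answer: -16521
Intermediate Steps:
q = 1045 (q = -19*(-55) = -1*(-1045) = 1045)
L = 3070 (L = (1841 + 184) + 1045 = 2025 + 1045 = 3070)
s - L = -13451 - 1*3070 = -13451 - 3070 = -16521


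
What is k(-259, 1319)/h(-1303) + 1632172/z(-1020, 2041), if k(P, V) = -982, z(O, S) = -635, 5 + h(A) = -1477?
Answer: -1209127667/470535 ≈ -2569.7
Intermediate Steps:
h(A) = -1482 (h(A) = -5 - 1477 = -1482)
k(-259, 1319)/h(-1303) + 1632172/z(-1020, 2041) = -982/(-1482) + 1632172/(-635) = -982*(-1/1482) + 1632172*(-1/635) = 491/741 - 1632172/635 = -1209127667/470535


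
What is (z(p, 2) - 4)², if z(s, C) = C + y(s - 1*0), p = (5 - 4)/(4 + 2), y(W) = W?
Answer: 121/36 ≈ 3.3611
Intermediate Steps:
p = ⅙ (p = 1/6 = 1*(⅙) = ⅙ ≈ 0.16667)
z(s, C) = C + s (z(s, C) = C + (s - 1*0) = C + (s + 0) = C + s)
(z(p, 2) - 4)² = ((2 + ⅙) - 4)² = (13/6 - 4)² = (-11/6)² = 121/36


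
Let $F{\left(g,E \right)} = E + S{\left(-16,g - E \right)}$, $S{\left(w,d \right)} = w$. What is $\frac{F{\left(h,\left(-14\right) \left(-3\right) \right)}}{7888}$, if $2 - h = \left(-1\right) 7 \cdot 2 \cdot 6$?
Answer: $\frac{13}{3944} \approx 0.0032961$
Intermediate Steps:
$h = 86$ ($h = 2 - \left(-1\right) 7 \cdot 2 \cdot 6 = 2 - \left(-7\right) 12 = 2 - -84 = 2 + 84 = 86$)
$F{\left(g,E \right)} = -16 + E$ ($F{\left(g,E \right)} = E - 16 = -16 + E$)
$\frac{F{\left(h,\left(-14\right) \left(-3\right) \right)}}{7888} = \frac{-16 - -42}{7888} = \left(-16 + 42\right) \frac{1}{7888} = 26 \cdot \frac{1}{7888} = \frac{13}{3944}$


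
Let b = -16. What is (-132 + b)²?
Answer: 21904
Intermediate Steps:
(-132 + b)² = (-132 - 16)² = (-148)² = 21904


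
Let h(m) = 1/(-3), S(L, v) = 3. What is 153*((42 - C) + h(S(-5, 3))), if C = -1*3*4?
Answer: 8211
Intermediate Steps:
C = -12 (C = -3*4 = -12)
h(m) = -1/3
153*((42 - C) + h(S(-5, 3))) = 153*((42 - 1*(-12)) - 1/3) = 153*((42 + 12) - 1/3) = 153*(54 - 1/3) = 153*(161/3) = 8211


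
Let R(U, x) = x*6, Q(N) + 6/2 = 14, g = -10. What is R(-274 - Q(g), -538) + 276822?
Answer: 273594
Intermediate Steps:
Q(N) = 11 (Q(N) = -3 + 14 = 11)
R(U, x) = 6*x
R(-274 - Q(g), -538) + 276822 = 6*(-538) + 276822 = -3228 + 276822 = 273594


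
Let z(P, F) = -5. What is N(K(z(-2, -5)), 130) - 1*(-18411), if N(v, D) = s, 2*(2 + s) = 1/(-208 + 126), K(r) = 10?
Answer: 3019075/164 ≈ 18409.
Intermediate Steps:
s = -329/164 (s = -2 + 1/(2*(-208 + 126)) = -2 + (½)/(-82) = -2 + (½)*(-1/82) = -2 - 1/164 = -329/164 ≈ -2.0061)
N(v, D) = -329/164
N(K(z(-2, -5)), 130) - 1*(-18411) = -329/164 - 1*(-18411) = -329/164 + 18411 = 3019075/164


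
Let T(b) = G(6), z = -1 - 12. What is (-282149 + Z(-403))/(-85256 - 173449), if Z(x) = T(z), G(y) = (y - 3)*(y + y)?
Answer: 282113/258705 ≈ 1.0905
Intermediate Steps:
z = -13
G(y) = 2*y*(-3 + y) (G(y) = (-3 + y)*(2*y) = 2*y*(-3 + y))
T(b) = 36 (T(b) = 2*6*(-3 + 6) = 2*6*3 = 36)
Z(x) = 36
(-282149 + Z(-403))/(-85256 - 173449) = (-282149 + 36)/(-85256 - 173449) = -282113/(-258705) = -282113*(-1/258705) = 282113/258705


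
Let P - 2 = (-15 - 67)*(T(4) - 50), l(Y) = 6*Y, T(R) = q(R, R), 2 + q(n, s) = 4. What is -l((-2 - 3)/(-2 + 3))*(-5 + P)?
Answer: 117990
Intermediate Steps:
q(n, s) = 2 (q(n, s) = -2 + 4 = 2)
T(R) = 2
P = 3938 (P = 2 + (-15 - 67)*(2 - 50) = 2 - 82*(-48) = 2 + 3936 = 3938)
-l((-2 - 3)/(-2 + 3))*(-5 + P) = -6*((-2 - 3)/(-2 + 3))*(-5 + 3938) = -6*(-5/1)*3933 = -6*(-5*1)*3933 = -6*(-5)*3933 = -(-30)*3933 = -1*(-117990) = 117990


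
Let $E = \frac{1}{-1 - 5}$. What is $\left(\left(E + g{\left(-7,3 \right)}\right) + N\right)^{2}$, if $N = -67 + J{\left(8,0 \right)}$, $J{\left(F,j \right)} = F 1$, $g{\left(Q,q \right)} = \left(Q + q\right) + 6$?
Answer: $\frac{117649}{36} \approx 3268.0$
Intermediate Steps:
$g{\left(Q,q \right)} = 6 + Q + q$
$J{\left(F,j \right)} = F$
$E = - \frac{1}{6}$ ($E = \frac{1}{-6} = - \frac{1}{6} \approx -0.16667$)
$N = -59$ ($N = -67 + 8 = -59$)
$\left(\left(E + g{\left(-7,3 \right)}\right) + N\right)^{2} = \left(\left(- \frac{1}{6} + \left(6 - 7 + 3\right)\right) - 59\right)^{2} = \left(\left(- \frac{1}{6} + 2\right) - 59\right)^{2} = \left(\frac{11}{6} - 59\right)^{2} = \left(- \frac{343}{6}\right)^{2} = \frac{117649}{36}$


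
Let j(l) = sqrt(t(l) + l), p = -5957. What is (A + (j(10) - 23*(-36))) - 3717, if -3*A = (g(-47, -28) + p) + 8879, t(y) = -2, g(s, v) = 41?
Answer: -11630/3 + 2*sqrt(2) ≈ -3873.8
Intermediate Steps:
j(l) = sqrt(-2 + l)
A = -2963/3 (A = -((41 - 5957) + 8879)/3 = -(-5916 + 8879)/3 = -1/3*2963 = -2963/3 ≈ -987.67)
(A + (j(10) - 23*(-36))) - 3717 = (-2963/3 + (sqrt(-2 + 10) - 23*(-36))) - 3717 = (-2963/3 + (sqrt(8) + 828)) - 3717 = (-2963/3 + (2*sqrt(2) + 828)) - 3717 = (-2963/3 + (828 + 2*sqrt(2))) - 3717 = (-479/3 + 2*sqrt(2)) - 3717 = -11630/3 + 2*sqrt(2)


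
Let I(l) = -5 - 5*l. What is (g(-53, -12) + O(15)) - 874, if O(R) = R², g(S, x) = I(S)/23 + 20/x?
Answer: -44116/69 ≈ -639.36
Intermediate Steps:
g(S, x) = -5/23 + 20/x - 5*S/23 (g(S, x) = (-5 - 5*S)/23 + 20/x = (-5 - 5*S)*(1/23) + 20/x = (-5/23 - 5*S/23) + 20/x = -5/23 + 20/x - 5*S/23)
(g(-53, -12) + O(15)) - 874 = ((5/23)*(92 - 1*(-12)*(1 - 53))/(-12) + 15²) - 874 = ((5/23)*(-1/12)*(92 - 1*(-12)*(-52)) + 225) - 874 = ((5/23)*(-1/12)*(92 - 624) + 225) - 874 = ((5/23)*(-1/12)*(-532) + 225) - 874 = (665/69 + 225) - 874 = 16190/69 - 874 = -44116/69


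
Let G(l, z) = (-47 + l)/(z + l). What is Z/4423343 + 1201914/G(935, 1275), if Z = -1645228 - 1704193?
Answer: 979117761433631/327327382 ≈ 2.9912e+6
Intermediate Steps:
Z = -3349421
G(l, z) = (-47 + l)/(l + z)
Z/4423343 + 1201914/G(935, 1275) = -3349421/4423343 + 1201914/(((-47 + 935)/(935 + 1275))) = -3349421*1/4423343 + 1201914/((888/2210)) = -3349421/4423343 + 1201914/(((1/2210)*888)) = -3349421/4423343 + 1201914/(444/1105) = -3349421/4423343 + 1201914*(1105/444) = -3349421/4423343 + 221352495/74 = 979117761433631/327327382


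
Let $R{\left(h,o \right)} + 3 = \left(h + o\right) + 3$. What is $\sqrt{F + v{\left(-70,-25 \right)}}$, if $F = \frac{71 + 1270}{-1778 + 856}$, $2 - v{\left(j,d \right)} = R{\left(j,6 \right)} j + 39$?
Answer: $\frac{i \sqrt{3841065830}}{922} \approx 67.219 i$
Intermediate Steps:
$R{\left(h,o \right)} = h + o$ ($R{\left(h,o \right)} = -3 + \left(\left(h + o\right) + 3\right) = -3 + \left(3 + h + o\right) = h + o$)
$v{\left(j,d \right)} = -37 - j \left(6 + j\right)$ ($v{\left(j,d \right)} = 2 - \left(\left(j + 6\right) j + 39\right) = 2 - \left(\left(6 + j\right) j + 39\right) = 2 - \left(j \left(6 + j\right) + 39\right) = 2 - \left(39 + j \left(6 + j\right)\right) = -37 - j \left(6 + j\right)$)
$F = - \frac{1341}{922}$ ($F = \frac{1341}{-922} = 1341 \left(- \frac{1}{922}\right) = - \frac{1341}{922} \approx -1.4544$)
$\sqrt{F + v{\left(-70,-25 \right)}} = \sqrt{- \frac{1341}{922} - \left(37 - 70 \left(6 - 70\right)\right)} = \sqrt{- \frac{1341}{922} - \left(37 - -4480\right)} = \sqrt{- \frac{1341}{922} - 4517} = \sqrt{- \frac{4166015}{922}} = \frac{i \sqrt{3841065830}}{922}$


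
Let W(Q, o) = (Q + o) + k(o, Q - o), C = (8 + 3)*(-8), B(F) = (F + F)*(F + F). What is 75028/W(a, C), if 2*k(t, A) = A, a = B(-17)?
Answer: 37514/845 ≈ 44.395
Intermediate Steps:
B(F) = 4*F² (B(F) = (2*F)*(2*F) = 4*F²)
C = -88 (C = 11*(-8) = -88)
a = 1156 (a = 4*(-17)² = 4*289 = 1156)
k(t, A) = A/2
W(Q, o) = o/2 + 3*Q/2 (W(Q, o) = (Q + o) + (Q - o)/2 = (Q + o) + (Q/2 - o/2) = o/2 + 3*Q/2)
75028/W(a, C) = 75028/((½)*(-88) + (3/2)*1156) = 75028/(-44 + 1734) = 75028/1690 = 75028*(1/1690) = 37514/845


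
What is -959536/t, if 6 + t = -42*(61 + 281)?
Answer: 479768/7185 ≈ 66.774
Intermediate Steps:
t = -14370 (t = -6 - 42*(61 + 281) = -6 - 42*342 = -6 - 14364 = -14370)
-959536/t = -959536/(-14370) = -959536*(-1/14370) = 479768/7185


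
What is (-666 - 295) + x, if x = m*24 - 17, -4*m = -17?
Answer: -876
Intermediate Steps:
m = 17/4 (m = -¼*(-17) = 17/4 ≈ 4.2500)
x = 85 (x = (17/4)*24 - 17 = 102 - 17 = 85)
(-666 - 295) + x = (-666 - 295) + 85 = -961 + 85 = -876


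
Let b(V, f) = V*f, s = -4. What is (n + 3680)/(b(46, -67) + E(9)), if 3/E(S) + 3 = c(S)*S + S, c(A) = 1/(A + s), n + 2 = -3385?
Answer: -3809/40061 ≈ -0.095080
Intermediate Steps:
n = -3387 (n = -2 - 3385 = -3387)
c(A) = 1/(-4 + A) (c(A) = 1/(A - 4) = 1/(-4 + A))
E(S) = 3/(-3 + S + S/(-4 + S)) (E(S) = 3/(-3 + (S/(-4 + S) + S)) = 3/(-3 + (S + S/(-4 + S))) = 3/(-3 + S + S/(-4 + S)))
(n + 3680)/(b(46, -67) + E(9)) = (-3387 + 3680)/(46*(-67) + 3*(-4 + 9)/(9 + (-4 + 9)*(-3 + 9))) = 293/(-3082 + 3*5/(9 + 5*6)) = 293/(-3082 + 3*5/(9 + 30)) = 293/(-3082 + 3*5/39) = 293/(-3082 + 3*(1/39)*5) = 293/(-3082 + 5/13) = 293/(-40061/13) = 293*(-13/40061) = -3809/40061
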